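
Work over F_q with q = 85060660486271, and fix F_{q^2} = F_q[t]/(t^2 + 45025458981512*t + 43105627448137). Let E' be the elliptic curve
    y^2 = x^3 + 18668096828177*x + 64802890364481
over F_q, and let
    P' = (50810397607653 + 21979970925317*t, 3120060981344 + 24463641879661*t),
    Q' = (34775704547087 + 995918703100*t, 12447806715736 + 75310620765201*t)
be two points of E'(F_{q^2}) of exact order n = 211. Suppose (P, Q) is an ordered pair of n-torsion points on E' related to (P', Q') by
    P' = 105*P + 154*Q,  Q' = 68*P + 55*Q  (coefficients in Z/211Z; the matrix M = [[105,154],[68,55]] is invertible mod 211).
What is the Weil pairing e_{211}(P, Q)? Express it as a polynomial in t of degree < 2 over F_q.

60264216703384 + 43124244061183*t

e_{211}(aP+bQ,cP+dQ) = e_{211}(P,Q)^(ad-bc); with (a,b,c,d)=(105,154,68,55) this gives the det-211 law.
det(M) mod 211 = 156; its inverse in (Z/211)^* is 23 (check: 156*23 mod 211 = 1).
Double-and-add over 11010011: 8-1 doublings, 5-1 additions; each step l_{T,T}/v_{2T} or l_{T,P'}/v at Q'+S for random S.
f_P(D_Q)/f_Q(D_P) = 71511648672015 + 59544080906277*t.
(71511648672015 + 59544080906277*t)^{23} mod (85060660486271,f) = 60264216703384 + 43124244061183*t.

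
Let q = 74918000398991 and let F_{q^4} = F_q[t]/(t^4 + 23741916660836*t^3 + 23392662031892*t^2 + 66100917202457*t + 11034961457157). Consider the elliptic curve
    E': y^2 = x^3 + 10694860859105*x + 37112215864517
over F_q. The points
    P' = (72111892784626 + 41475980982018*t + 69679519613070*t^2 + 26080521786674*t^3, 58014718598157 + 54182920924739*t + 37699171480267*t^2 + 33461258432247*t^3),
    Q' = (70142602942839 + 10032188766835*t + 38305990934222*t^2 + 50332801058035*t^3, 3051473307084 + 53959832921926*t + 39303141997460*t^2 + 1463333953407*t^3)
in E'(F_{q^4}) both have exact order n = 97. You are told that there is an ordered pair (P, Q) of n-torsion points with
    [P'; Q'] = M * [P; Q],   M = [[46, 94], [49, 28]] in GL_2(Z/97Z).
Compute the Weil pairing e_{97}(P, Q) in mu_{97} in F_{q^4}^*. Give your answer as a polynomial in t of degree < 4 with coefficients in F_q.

53869159206485 + 9639479076111*t + 23008739533276*t^2 + 54925584129935*t^3

Alternating bilinearity on E[97] (values in mu_{97} in F_{74918000398991^4}) gives e(P',Q') = e(P,Q)^det(M).
46*28 - 94*49 = -3318; reduced mod 97: det = 77, inverse 63.
Double-and-add over 1100001: 7-1 doublings, 3-1 additions; each step l_{T,T}/v_{2T} or l_{T,P'}/v at Q'+S for random S.
Result: e(P',Q') = 65932561622322 + 60128984151954*t + 47427627857360*t^2 + 3490960222341*t^3.
e_{97}(P,Q) = (65932561622322 + 60128984151954*t + 47427627857360*t^2 + 3490960222341*t^3)^{63} = 53869159206485 + 9639479076111*t + 23008739533276*t^2 + 54925584129935*t^3.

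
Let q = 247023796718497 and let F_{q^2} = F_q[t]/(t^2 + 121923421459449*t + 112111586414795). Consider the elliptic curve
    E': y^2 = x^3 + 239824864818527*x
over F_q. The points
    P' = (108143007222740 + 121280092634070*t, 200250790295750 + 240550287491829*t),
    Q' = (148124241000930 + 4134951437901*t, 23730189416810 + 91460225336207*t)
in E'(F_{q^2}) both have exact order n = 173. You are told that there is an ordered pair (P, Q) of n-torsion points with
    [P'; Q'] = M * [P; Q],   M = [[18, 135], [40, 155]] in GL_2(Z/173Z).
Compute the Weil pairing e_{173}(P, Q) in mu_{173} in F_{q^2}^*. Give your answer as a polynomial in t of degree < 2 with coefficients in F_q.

29816859793873 + 125597765906876*t

Since e_{173}(P,P)=e_{173}(Q,Q)=1 and e_{173}(Q,P)=e_{173}(P,Q)^{-1}, expanding e_{173}(18*P + 135*Q,40*P + 155*Q) leaves e(P,Q)^det(M).
18*155 - 135*40 = -2610; reduced mod 173: det = 158, inverse 23.
Run Miller on y^2=x^3+239824864818527*x over F_{247023796718497}: ladder 10101101 (8 bits); e = f_P(D_Q)/f_Q(D_P).
Miller gives e_{173}(P',Q') = 12696114111141 + 176101526207968*t in F_{247023796718497^2}.
Finally e_{173}(P,Q) = 29816859793873 + 125597765906876*t.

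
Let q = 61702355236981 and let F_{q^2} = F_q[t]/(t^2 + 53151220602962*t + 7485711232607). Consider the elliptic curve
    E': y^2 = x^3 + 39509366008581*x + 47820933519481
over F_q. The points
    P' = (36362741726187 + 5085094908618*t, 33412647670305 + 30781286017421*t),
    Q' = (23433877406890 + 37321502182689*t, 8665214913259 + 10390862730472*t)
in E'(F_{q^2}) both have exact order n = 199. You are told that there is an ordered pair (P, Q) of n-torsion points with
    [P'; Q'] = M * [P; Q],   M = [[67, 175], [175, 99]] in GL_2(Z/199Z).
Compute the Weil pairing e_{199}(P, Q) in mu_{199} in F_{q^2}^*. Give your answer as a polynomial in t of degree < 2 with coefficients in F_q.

e_{199} is bilinear + alternating on E[199], so e_{199}(67*P + 175*Q, 175*P + 99*Q) = e_{199}(P,Q)^(67*99-175*175).
det(M) mod 199 = 87; its inverse in (Z/199)^* is 183 (check: 87*183 mod 199 = 1).
Miller loop for e_{199} over F_{61702355236981^2}: bits of 199 = 11000111; 7 double steps + 4 add steps, l/v at each.
e_{199}(P',Q') = 36676083281100 + 59137743339469*t.
Thus e_{199}(P,Q) = 23093878806893 + 11754659416534*t.

23093878806893 + 11754659416534*t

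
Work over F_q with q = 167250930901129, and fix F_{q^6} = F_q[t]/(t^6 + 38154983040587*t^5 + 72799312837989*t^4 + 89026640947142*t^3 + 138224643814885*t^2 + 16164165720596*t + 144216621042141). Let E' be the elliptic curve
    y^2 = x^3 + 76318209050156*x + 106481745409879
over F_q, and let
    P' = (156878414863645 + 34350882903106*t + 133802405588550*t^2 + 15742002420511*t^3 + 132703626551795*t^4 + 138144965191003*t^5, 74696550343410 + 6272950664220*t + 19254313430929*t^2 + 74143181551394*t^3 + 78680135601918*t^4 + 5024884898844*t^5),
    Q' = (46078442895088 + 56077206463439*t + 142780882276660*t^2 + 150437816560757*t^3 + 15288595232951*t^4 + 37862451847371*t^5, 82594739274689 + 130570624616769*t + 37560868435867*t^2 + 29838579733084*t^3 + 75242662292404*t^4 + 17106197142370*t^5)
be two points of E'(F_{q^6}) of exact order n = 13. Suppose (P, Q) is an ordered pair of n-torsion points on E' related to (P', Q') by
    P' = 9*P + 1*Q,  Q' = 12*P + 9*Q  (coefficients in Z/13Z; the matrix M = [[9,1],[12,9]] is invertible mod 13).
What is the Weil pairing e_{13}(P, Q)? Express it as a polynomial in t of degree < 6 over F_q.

e_{13} is bilinear + alternating on E[13], so e_{13}(9*P + 1*Q, 12*P + 9*Q) = e_{13}(P,Q)^(9*9-1*12).
So e_{13}(P,Q) = e_{13}(P',Q')^{10}, since 4*10 = 1 mod 13.
Miller loop for e_{13} over F_{167250930901129^6}: bits of 13 = 1101; 3 double steps + 2 add steps, l/v at each.
e_{13}(P',Q') = 128949387100687 + 20379622239932*t + 32272955763301*t^2 + 2450817438343*t^3 + 141936638345011*t^4 + 1972782340114*t^5.
Finally e_{13}(P,Q) = 165680017664378 + 152352759496795*t + 62901003069018*t^2 + 8676720089166*t^3 + 113182104408673*t^4 + 150459184327353*t^5.

165680017664378 + 152352759496795*t + 62901003069018*t^2 + 8676720089166*t^3 + 113182104408673*t^4 + 150459184327353*t^5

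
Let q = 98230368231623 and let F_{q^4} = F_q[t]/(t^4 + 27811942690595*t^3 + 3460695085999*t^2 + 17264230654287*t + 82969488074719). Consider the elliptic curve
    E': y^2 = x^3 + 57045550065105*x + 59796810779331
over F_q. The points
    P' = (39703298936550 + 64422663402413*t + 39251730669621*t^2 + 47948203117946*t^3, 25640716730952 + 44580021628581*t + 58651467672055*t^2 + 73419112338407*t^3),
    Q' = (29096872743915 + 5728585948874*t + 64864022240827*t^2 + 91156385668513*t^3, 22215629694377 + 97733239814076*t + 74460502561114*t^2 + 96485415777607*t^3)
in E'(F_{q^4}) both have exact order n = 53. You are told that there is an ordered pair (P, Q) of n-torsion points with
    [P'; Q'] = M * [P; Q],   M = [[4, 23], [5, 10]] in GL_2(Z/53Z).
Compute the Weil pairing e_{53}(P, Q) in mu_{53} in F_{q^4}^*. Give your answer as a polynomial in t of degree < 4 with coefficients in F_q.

44482666747828 + 69328648621684*t + 47618579967839*t^2 + 52547251328079*t^3

Since e_{53}(P,P)=e_{53}(Q,Q)=1 and e_{53}(Q,P)=e_{53}(P,Q)^{-1}, expanding e_{53}(4*P + 23*Q,5*P + 10*Q) leaves e(P,Q)^det(M).
Hence e(P,Q) = e(P',Q')^{12} where 12 = 31^{-1} mod 53.
Double-and-add over 110101: 6-1 doublings, 4-1 additions; each step l_{T,T}/v_{2T} or l_{T,P'}/v at Q'+S for random S.
f_P(D_Q)/f_Q(D_P) = 21161506690437 + 81313207772963*t + 85783332403971*t^2 + 5593140311694*t^3.
e_{53}(P,Q) = (21161506690437 + 81313207772963*t + 85783332403971*t^2 + 5593140311694*t^3)^{12} = 44482666747828 + 69328648621684*t + 47618579967839*t^2 + 52547251328079*t^3.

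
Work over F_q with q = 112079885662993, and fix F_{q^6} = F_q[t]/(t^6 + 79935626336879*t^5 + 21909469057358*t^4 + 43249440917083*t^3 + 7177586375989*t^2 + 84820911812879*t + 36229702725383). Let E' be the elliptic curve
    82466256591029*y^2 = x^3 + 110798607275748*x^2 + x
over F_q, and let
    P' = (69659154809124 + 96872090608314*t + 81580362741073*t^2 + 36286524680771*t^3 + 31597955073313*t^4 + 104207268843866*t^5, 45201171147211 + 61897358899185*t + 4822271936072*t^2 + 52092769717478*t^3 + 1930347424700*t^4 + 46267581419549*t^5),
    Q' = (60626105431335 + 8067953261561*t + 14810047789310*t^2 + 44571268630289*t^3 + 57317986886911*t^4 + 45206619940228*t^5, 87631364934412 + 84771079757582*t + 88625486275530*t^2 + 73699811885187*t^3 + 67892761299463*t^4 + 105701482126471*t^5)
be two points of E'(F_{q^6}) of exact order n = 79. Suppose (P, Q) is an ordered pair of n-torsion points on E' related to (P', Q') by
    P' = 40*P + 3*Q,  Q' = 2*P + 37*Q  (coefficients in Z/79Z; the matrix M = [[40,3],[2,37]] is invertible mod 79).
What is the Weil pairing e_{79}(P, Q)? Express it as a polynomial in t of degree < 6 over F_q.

The 79-Weil pairing on E[79] over F_{112079885662993} is alternating-bilinear: e_{79}(P',Q') = e_{79}(P,Q)^det(M).
Inverting 52 mod 79: 38. Thus e_{79}(P,Q) = e(P',Q')^{38}.
(x,y)|->(29247128200922x+63615686873252,29247128200922y) sends E' to y^2=x^3+11128108046856.
Double-and-add over 1001111: 7-1 doublings, 5-1 additions; each step l_{T,T}/v_{2T} or l_{T,P'}/v at Q'+S for random S.
The quotient is 42030025799427 + 27310087235701*t + 88824617138410*t^2 + 49696754466875*t^3 + 81311771696141*t^4 + 55207922701998*t^5.
Raise to 38: e(P,Q) = 74905257711125 + 46753896838419*t + 23112612164764*t^2 + 4267055956371*t^3 + 50306781632083*t^4 + 7810644342712*t^5 in mu_{79}.

74905257711125 + 46753896838419*t + 23112612164764*t^2 + 4267055956371*t^3 + 50306781632083*t^4 + 7810644342712*t^5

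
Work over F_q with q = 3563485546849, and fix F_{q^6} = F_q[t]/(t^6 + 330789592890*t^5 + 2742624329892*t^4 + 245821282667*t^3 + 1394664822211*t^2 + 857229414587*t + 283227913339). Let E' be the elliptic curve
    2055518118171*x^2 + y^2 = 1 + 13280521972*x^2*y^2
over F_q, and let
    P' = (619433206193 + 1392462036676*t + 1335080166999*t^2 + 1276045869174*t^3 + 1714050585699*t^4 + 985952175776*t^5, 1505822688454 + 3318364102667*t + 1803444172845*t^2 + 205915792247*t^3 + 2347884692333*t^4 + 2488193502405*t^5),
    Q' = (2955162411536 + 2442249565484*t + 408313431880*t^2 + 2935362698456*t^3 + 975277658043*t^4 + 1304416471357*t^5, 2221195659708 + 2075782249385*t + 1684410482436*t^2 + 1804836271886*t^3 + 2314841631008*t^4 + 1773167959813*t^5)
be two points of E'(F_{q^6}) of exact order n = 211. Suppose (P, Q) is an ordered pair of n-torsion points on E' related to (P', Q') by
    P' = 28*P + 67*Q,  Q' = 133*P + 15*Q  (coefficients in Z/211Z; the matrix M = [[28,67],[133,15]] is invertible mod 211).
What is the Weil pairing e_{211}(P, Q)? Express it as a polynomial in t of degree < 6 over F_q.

2529002297826 + 1224806702656*t + 673960798043*t^2 + 1179500703621*t^3 + 3235053463865*t^4 + 2408755791076*t^5

e_{211} is bilinear + alternating on E[211], so e_{211}(28*P + 67*Q, 133*P + 15*Q) = e_{211}(P,Q)^(28*15-67*133).
28*15 - 67*133 = -8491; reduced mod 211: det = 160, inverse 91.
Edwards->Montgomery: u=(1+y)/(1-y), v=u/x -> 2035791640674v^2=u^3+961983411327u^2+u; then x_W=1401430785762u+3314371062398: y^2=x^3+1432773644182*x+2279424173279.
n = 211 = (11010011)_2 (8 bits, wt 5); accumulate f_{211,P'}(Q'+S)/f_{211,P'}(S) along the 7-step ladder.
So e_{211}(P',Q') = 2879504496544 + 908535387331*t + 3469964329621*t^2 + 2693997852377*t^3 + 1859983017658*t^4 + 1002890374669*t^5.
Hence e(P,Q) = 2529002297826 + 1224806702656*t + 673960798043*t^2 + 1179500703621*t^3 + 3235053463865*t^4 + 2408755791076*t^5 in F_{3563485546849^6}^*.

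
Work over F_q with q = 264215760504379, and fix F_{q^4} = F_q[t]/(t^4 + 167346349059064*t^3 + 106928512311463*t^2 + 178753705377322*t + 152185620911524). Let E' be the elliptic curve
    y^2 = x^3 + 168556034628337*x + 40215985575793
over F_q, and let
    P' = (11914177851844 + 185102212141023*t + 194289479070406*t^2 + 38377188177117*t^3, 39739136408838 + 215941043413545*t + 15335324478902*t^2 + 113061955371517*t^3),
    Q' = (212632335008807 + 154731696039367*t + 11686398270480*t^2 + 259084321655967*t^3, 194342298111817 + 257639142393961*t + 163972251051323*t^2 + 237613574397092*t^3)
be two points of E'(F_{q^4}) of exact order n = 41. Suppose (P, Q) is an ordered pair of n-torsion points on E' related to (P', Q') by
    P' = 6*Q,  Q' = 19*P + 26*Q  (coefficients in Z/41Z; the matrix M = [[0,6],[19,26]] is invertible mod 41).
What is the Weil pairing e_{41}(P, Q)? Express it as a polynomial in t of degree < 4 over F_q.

e_{41}(aP+bQ,cP+dQ) = e_{41}(P,Q)^(ad-bc); with (a,b,c,d)=(0,6,19,26) this gives the det-41 law.
0*26 - 6*19 = -114; reduced mod 41: det = 9, inverse 32.
Run Miller on y^2=x^3+168556034628337*x+40215985575793 over F_{264215760504379}: ladder 101001 (6 bits); e = f_P(D_Q)/f_Q(D_P).
So e_{41}(P',Q') = 247859195261309 + 116232582229864*t + 105965317639284*t^2 + 108265773701585*t^3.
Hence e(P,Q) = 176125948018243 + 66837291820416*t + 248308541971579*t^2 + 48650785988417*t^3 in F_{264215760504379^4}^*.

176125948018243 + 66837291820416*t + 248308541971579*t^2 + 48650785988417*t^3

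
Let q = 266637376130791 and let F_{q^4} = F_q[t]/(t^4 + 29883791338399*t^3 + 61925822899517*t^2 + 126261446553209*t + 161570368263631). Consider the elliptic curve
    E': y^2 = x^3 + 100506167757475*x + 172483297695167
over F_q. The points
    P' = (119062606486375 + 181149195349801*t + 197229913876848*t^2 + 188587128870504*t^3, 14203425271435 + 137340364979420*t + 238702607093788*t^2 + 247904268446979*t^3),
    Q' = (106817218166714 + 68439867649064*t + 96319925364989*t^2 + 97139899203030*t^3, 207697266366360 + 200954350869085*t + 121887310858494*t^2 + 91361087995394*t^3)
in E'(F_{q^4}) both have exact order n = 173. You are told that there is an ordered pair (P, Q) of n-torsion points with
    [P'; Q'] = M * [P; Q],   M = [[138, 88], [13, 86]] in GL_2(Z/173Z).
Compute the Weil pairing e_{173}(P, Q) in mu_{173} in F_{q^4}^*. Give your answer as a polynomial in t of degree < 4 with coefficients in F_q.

e_{173}(aP+bQ,cP+dQ) = e_{173}(P,Q)^(ad-bc); with (a,b,c,d)=(138,88,13,86) this gives the det-173 law.
det(M) mod 173 = 171; its inverse in (Z/173)^* is 86 (check: 171*86 mod 173 = 1).
n = 173 = (10101101)_2 (8 bits, wt 5); accumulate f_{173,P'}(Q'+S)/f_{173,P'}(S) along the 7-step ladder.
e_{173}(P',Q') = 65462475957140 + 187681402546001*t + 97773938700450*t^2 + 64008065957110*t^3.
(65462475957140 + 187681402546001*t + 97773938700450*t^2 + 64008065957110*t^3)^{86} mod (266637376130791,f) = 3909901518185 + 154173631352927*t + 181104405130635*t^2 + 94972728368784*t^3.

3909901518185 + 154173631352927*t + 181104405130635*t^2 + 94972728368784*t^3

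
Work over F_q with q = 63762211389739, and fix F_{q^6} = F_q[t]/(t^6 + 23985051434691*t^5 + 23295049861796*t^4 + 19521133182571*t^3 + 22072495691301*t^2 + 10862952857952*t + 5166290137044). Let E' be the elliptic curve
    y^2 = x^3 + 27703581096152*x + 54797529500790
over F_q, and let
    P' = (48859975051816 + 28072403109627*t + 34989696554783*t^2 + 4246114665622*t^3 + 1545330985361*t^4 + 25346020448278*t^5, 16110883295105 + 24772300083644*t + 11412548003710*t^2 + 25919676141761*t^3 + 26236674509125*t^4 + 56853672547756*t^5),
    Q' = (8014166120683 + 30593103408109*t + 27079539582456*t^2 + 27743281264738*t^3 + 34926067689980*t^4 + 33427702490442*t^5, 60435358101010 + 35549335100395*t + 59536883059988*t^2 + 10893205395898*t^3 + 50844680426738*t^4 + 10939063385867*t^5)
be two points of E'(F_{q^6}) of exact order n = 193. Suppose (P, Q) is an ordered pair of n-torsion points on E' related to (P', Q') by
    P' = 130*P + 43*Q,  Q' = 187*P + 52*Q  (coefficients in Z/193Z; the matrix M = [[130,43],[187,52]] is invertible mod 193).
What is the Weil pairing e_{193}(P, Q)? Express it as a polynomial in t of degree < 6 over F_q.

56655679047799 + 57443681939382*t + 30737285934792*t^2 + 20604682478520*t^3 + 25198121062690*t^4 + 36819530024191*t^5

Under M = [[130,43],[187,52]] in GL_2(Z/193), e_{193}(P',Q') = e_{193}(P,Q)^(130*52-43*187 mod 193).
130*52 - 43*187 = -1281; reduced mod 193: det = 70, inverse 91.
Run Miller on y^2=x^3+27703581096152*x+54797529500790 over F_{63762211389739}: ladder 11000001 (8 bits); e = f_P(D_Q)/f_Q(D_P).
Miller gives e_{193}(P',Q') = 63675564315327 + 43914009895562*t + 50408550914576*t^2 + 49092213190647*t^3 + 19668493228196*t^4 + 55322557855037*t^5 in F_{63762211389739^6}.
Finally e_{193}(P,Q) = 56655679047799 + 57443681939382*t + 30737285934792*t^2 + 20604682478520*t^3 + 25198121062690*t^4 + 36819530024191*t^5.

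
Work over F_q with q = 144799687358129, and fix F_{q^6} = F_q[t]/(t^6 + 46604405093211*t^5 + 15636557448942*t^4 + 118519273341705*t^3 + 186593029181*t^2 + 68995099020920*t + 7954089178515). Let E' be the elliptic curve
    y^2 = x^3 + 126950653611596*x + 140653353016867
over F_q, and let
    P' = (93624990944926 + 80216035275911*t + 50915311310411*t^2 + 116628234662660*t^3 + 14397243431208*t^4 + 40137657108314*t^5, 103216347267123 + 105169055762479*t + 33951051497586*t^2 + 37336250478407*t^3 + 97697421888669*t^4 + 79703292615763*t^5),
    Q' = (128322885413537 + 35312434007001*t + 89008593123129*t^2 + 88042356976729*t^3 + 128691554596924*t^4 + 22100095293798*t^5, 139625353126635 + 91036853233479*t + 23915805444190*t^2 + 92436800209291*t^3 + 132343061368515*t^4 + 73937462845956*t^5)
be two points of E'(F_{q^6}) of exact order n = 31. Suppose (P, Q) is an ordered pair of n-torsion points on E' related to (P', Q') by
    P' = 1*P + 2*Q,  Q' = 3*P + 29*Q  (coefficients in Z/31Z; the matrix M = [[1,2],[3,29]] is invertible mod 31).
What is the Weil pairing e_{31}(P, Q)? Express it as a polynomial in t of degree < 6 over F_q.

e_{31} is bilinear + alternating on E[31], so e_{31}(1*P + 2*Q, 3*P + 29*Q) = e_{31}(P,Q)^(1*29-2*3).
det(M) mod 31 = 23; its inverse in (Z/31)^* is 27 (check: 23*27 mod 31 = 1).
Miller loop for e_{31} over F_{144799687358129^6}: bits of 31 = 11111; 4 double steps + 4 add steps, l/v at each.
e_{31}(P',Q') = 114390220258075 + 93714517345382*t + 71681976770744*t^2 + 35853071483319*t^3 + 101033412746295*t^4 + 31610745112085*t^5.
e_{31}(P,Q) = (114390220258075 + 93714517345382*t + 71681976770744*t^2 + 35853071483319*t^3 + 101033412746295*t^4 + 31610745112085*t^5)^{27} = 94243654707091 + 96185056387637*t + 109083191711726*t^2 + 72741502944470*t^3 + 110136126500290*t^4 + 76975939725046*t^5.

94243654707091 + 96185056387637*t + 109083191711726*t^2 + 72741502944470*t^3 + 110136126500290*t^4 + 76975939725046*t^5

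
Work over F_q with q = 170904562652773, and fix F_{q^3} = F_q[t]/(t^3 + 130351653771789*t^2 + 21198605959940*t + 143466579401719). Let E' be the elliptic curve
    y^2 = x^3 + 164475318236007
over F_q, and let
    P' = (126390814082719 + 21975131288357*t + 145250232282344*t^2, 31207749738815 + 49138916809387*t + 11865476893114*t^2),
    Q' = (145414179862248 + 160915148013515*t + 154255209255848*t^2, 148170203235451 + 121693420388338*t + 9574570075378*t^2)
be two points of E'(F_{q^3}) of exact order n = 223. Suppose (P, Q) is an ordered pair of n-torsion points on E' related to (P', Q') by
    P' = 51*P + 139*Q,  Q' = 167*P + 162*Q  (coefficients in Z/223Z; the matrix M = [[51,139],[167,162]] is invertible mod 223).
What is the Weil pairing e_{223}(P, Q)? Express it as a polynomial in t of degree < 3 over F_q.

Alternating bilinearity on E[223] (values in mu_{223} in F_{170904562652773^3}) gives e(P',Q') = e(P,Q)^det(M).
Inverting 213 mod 223: 156. Thus e_{223}(P,Q) = e(P',Q')^{156}.
n = 223 = (11011111)_2 (8 bits, wt 7); accumulate f_{223,P'}(Q'+S)/f_{223,P'}(S) along the 7-step ladder.
The quotient is 152027089806454 + 71312798684493*t + 114493174948479*t^2.
Hence e(P,Q) = 77596723751212 + 77132942874775*t + 126086131929069*t^2 in F_{170904562652773^3}^*.

77596723751212 + 77132942874775*t + 126086131929069*t^2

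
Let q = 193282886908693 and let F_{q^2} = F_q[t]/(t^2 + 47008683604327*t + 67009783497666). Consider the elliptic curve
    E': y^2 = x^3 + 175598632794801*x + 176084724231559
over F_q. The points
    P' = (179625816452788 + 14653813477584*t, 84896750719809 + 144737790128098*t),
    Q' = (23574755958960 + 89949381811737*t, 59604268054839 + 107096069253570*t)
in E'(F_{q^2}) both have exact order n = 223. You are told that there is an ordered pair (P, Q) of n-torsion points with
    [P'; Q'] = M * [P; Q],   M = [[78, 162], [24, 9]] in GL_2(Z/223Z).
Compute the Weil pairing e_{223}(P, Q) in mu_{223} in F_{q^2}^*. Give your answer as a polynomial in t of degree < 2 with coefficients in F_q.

48662902100895 + 162270130257417*t

Alternating bilinearity on E[223] (values in mu_{223} in F_{193282886908693^2}) gives e(P',Q') = e(P,Q)^det(M).
Inverting 159 mod 223: 108. Thus e_{223}(P,Q) = e(P',Q')^{108}.
Run Miller on y^2=x^3+175598632794801*x+176084724231559 over F_{193282886908693}: ladder 11011111 (8 bits); e = f_P(D_Q)/f_Q(D_P).
Miller gives e_{223}(P',Q') = 117529647475722 + 107581234269113*t in F_{193282886908693^2}.
Finally e_{223}(P,Q) = 48662902100895 + 162270130257417*t.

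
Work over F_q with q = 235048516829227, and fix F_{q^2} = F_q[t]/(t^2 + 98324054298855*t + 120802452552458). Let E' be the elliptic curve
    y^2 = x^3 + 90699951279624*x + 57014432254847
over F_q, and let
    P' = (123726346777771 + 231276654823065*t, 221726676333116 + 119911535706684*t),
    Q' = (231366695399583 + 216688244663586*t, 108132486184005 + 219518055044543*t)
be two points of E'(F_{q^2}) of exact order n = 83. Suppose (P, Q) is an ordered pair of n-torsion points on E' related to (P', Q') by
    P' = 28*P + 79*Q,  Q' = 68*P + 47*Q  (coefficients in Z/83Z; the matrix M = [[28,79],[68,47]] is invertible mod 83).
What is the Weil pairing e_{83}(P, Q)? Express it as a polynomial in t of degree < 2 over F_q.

Under M = [[28,79],[68,47]] in GL_2(Z/83), e_{83}(P',Q') = e_{83}(P,Q)^(28*47-79*68 mod 83).
det M = 28*47 - 79*68 = -4056 = 11 (mod 83); 11^{-1} = 68 (mod 83).
n = 83 = (1010011)_2 (7 bits, wt 4); accumulate f_{83,P'}(Q'+S)/f_{83,P'}(S) along the 6-step ladder.
Miller gives e_{83}(P',Q') = 73706089866922 + 170389344576191*t in F_{235048516829227^2}.
(73706089866922 + 170389344576191*t)^{68} mod (235048516829227,f) = 70097592289335 + 152819316252565*t.

70097592289335 + 152819316252565*t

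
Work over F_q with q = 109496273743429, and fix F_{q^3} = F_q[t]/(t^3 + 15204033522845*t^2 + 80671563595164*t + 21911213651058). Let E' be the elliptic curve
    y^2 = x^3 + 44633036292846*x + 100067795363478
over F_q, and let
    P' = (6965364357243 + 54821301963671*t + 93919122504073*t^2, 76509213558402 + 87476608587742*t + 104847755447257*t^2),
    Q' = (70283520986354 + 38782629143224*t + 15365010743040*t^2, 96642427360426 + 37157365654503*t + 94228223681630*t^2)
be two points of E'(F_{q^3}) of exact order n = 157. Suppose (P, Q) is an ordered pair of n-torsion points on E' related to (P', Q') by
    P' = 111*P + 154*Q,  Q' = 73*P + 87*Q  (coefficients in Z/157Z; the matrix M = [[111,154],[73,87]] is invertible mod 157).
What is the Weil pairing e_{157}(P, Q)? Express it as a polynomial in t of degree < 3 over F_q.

76855511560623 + 43363876359344*t + 32185087743997*t^2

Since e_{157}(P,P)=e_{157}(Q,Q)=1 and e_{157}(Q,P)=e_{157}(P,Q)^{-1}, expanding e_{157}(111*P + 154*Q,73*P + 87*Q) leaves e(P,Q)^det(M).
det(M) mod 157 = 142; its inverse in (Z/157)^* is 136 (check: 142*136 mod 157 = 1).
8-bit Miller (10011101) on E'/F_{109496273743429} with a'=44633036292846, b'=100067795363478: accumulate tangent/chord ratios at Q'+S and P'+S'.
Result: e(P',Q') = 53117465941094 + 103023194699879*t + 49491117208720*t^2.
e_{157}(P,Q) = (53117465941094 + 103023194699879*t + 49491117208720*t^2)^{136} = 76855511560623 + 43363876359344*t + 32185087743997*t^2.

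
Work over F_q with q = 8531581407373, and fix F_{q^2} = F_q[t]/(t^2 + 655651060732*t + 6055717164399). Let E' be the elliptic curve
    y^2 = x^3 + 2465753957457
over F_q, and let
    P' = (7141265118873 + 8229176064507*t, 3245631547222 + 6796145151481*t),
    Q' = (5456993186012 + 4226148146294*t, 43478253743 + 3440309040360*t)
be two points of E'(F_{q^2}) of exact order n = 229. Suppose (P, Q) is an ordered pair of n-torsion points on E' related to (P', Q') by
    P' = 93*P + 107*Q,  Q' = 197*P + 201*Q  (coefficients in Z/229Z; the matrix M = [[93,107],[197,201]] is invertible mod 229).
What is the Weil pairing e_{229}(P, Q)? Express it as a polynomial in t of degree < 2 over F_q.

The 229-Weil pairing on E[229] over F_{8531581407373} is alternating-bilinear: e_{229}(P',Q') = e_{229}(P,Q)^det(M).
det M = 93*201 - 107*197 = -2386 = 133 (mod 229); 133^{-1} = 31 (mod 229).
n = 229 = (11100101)_2 (8 bits, wt 5); accumulate f_{229,P'}(Q'+S)/f_{229,P'}(S) along the 7-step ladder.
Result: e(P',Q') = 4205505292244 + 4002633727050*t.
e_{229}(P,Q) = (4205505292244 + 4002633727050*t)^{31} = 192334951308 + 5358646530059*t.

192334951308 + 5358646530059*t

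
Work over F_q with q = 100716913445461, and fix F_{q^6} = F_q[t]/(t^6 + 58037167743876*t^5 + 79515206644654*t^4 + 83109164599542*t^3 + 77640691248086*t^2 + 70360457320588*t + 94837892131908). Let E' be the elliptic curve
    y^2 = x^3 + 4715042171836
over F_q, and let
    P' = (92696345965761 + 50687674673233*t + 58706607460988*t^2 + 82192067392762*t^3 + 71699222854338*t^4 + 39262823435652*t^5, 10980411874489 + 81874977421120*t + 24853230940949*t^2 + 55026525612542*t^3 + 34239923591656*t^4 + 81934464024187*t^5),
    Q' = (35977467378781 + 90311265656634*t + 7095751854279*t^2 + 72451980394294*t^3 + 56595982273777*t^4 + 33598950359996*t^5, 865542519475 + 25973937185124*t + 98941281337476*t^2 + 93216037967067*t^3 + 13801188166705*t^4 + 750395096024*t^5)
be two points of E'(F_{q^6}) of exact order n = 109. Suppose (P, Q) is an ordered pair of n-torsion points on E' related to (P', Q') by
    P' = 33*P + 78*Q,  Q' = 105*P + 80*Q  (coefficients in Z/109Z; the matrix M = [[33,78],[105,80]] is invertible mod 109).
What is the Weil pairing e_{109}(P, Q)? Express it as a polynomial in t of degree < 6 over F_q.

e_{109}(aP+bQ,cP+dQ) = e_{109}(P,Q)^(ad-bc); with (a,b,c,d)=(33,78,105,80) this gives the det-109 law.
33*80 - 78*105 = -5550; reduced mod 109: det = 9, inverse 97.
Build f_{109,P'} and f_{109,Q'} via the 7-bit ladder of 109=1101101_2; evaluate at shifted divisors; quotient in F_{100716913445461^6}.
f_P(D_Q)/f_Q(D_P) = 23113669923403 + 12073996526516*t + 1185039637176*t^2 + 4937945064477*t^3 + 2435149055345*t^4 + 8021666385772*t^5.
Raise to 97: e(P,Q) = 22013625235748 + 13665595875173*t + 94496471329805*t^2 + 38823663795449*t^3 + 29762760887731*t^4 + 19366843073169*t^5 in mu_{109}.

22013625235748 + 13665595875173*t + 94496471329805*t^2 + 38823663795449*t^3 + 29762760887731*t^4 + 19366843073169*t^5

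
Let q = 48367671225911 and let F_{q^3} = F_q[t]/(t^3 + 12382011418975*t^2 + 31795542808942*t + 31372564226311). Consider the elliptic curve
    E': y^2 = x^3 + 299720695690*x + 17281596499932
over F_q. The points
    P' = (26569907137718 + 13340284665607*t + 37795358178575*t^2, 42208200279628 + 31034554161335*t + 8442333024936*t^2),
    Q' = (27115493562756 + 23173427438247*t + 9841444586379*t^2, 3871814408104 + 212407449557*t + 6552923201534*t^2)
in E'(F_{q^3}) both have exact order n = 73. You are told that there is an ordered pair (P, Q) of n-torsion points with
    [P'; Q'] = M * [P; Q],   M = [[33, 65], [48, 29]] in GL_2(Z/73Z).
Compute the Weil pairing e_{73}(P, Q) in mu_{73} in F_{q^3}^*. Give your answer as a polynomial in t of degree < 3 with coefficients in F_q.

4701564263703 + 2067394628701*t + 8976339858608*t^2

e_{73}(aP+bQ,cP+dQ) = e_{73}(P,Q)^(ad-bc); with (a,b,c,d)=(33,65,48,29) this gives the det-73 law.
det M = 33*29 - 65*48 = -2163 = 27 (mod 73); 27^{-1} = 46 (mod 73).
Build f_{73,P'} and f_{73,Q'} via the 7-bit ladder of 73=1001001_2; evaluate at shifted divisors; quotient in F_{48367671225911^3}.
So e_{73}(P',Q') = 1111526947518 + 42111995787507*t + 27368033018157*t^2.
Thus e_{73}(P,Q) = 4701564263703 + 2067394628701*t + 8976339858608*t^2.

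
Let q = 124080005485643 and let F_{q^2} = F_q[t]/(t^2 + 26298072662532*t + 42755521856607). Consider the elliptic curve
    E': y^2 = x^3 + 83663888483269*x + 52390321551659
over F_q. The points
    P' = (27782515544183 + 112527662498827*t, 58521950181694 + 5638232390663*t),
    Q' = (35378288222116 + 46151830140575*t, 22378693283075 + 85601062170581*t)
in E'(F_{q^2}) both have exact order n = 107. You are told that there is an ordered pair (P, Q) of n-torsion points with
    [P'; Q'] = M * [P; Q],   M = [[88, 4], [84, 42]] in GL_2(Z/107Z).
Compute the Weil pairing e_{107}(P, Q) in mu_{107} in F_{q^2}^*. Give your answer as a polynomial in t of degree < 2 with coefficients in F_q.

Alternating bilinearity on E[107] (values in mu_{107} in F_{124080005485643^2}) gives e(P',Q') = e(P,Q)^det(M).
det(M) mod 107 = 43; its inverse in (Z/107)^* is 5 (check: 43*5 mod 107 = 1).
Double-and-add over 1101011: 7-1 doublings, 5-1 additions; each step l_{T,T}/v_{2T} or l_{T,P'}/v at Q'+S for random S.
Miller gives e_{107}(P',Q') = 54895248821993 + 48808619581295*t in F_{124080005485643^2}.
Hence e(P,Q) = 73349759429357 + 20606905214905*t in F_{124080005485643^2}^*.

73349759429357 + 20606905214905*t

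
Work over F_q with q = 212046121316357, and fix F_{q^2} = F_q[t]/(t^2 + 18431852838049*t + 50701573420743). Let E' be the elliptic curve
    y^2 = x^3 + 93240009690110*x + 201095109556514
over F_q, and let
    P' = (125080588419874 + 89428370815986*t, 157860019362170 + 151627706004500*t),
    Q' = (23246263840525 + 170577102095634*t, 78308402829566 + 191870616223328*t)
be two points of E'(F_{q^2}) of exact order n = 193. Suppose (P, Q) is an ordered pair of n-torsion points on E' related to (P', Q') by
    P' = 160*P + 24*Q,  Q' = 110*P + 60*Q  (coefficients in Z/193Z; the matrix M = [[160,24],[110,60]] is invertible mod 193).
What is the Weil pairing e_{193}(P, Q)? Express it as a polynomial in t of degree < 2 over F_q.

117509207357555 + 156337236143088*t

Alternating bilinearity on E[193] (values in mu_{193} in F_{212046121316357^2}) gives e(P',Q') = e(P,Q)^det(M).
Inverting 12 mod 193: 177. Thus e_{193}(P,Q) = e(P',Q')^{177}.
8-bit Miller (11000001) on E'/F_{212046121316357} with a'=93240009690110, b'=201095109556514: accumulate tangent/chord ratios at Q'+S and P'+S'.
e_{193}(P',Q') = 62141806204944 + 113220687739536*t.
Finally e_{193}(P,Q) = 117509207357555 + 156337236143088*t.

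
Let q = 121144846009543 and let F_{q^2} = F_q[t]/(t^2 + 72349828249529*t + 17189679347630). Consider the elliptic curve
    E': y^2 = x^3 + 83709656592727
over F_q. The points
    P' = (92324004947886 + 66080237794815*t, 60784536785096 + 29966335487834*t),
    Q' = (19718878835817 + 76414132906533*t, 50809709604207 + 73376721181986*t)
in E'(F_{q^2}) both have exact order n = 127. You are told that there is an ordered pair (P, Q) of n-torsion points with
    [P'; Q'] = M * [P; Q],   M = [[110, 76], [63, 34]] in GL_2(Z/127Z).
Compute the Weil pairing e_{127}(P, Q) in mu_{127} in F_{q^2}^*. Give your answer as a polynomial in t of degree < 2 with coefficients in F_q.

Alternating bilinearity on E[127] (values in mu_{127} in F_{121144846009543^2}) gives e(P',Q') = e(P,Q)^det(M).
det(M) mod 127 = 95; its inverse in (Z/127)^* is 123 (check: 95*123 mod 127 = 1).
Run Miller on y^2=x^3+83709656592727 over F_{121144846009543}: ladder 1111111 (7 bits); e = f_P(D_Q)/f_Q(D_P).
f_P(D_Q)/f_Q(D_P) = 15701131922280 + 91975884917750*t.
Raise to 123: e(P,Q) = 114073379524093 + 44148617900870*t in mu_{127}.

114073379524093 + 44148617900870*t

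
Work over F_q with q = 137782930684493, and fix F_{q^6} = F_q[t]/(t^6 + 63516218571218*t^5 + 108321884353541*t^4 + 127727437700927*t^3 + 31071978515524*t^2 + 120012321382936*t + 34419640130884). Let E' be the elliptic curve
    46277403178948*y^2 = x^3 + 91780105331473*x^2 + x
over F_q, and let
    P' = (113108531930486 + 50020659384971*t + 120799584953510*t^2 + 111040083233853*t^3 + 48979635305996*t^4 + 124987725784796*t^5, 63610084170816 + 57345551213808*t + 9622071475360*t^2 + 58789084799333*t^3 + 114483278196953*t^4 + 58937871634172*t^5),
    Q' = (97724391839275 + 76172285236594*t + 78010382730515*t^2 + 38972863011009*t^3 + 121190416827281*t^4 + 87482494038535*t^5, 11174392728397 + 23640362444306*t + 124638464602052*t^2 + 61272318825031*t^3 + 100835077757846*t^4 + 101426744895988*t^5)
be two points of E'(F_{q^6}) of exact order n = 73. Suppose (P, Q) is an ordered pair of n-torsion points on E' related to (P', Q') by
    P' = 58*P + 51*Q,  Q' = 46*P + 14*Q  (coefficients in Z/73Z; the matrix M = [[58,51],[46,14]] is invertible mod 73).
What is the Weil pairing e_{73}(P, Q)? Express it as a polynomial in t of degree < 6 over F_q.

51864396615679 + 91551090274754*t + 59499858169951*t^2 + 64480997347654*t^3 + 123769593799425*t^4 + 107506470456514*t^5

The 73-Weil pairing on E[73] over F_{137782930684493} is alternating-bilinear: e_{73}(P',Q') = e_{73}(P,Q)^det(M).
det(M) mod 73 = 72; its inverse in (Z/73)^* is 72 (check: 72*72 mod 73 = 1).
(x,y)|->(31708650132623x+72882109231157,31708650132623y) sends E' to y^2=x^3+66285203258793*x+125464008137523.
7-bit Miller (1001001) on E'/F_{137782930684493} with a'=66285203258793, b'=125464008137523: accumulate tangent/chord ratios at Q'+S and P'+S'.
Miller gives e_{73}(P',Q') = 112842370158902 + 86128561830209*t + 134976948210927*t^2 + 91021549518930*t^3 + 81196058428400*t^4 + 66770919856832*t^5 in F_{137782930684493^6}.
(112842370158902 + 86128561830209*t + 134976948210927*t^2 + 91021549518930*t^3 + 81196058428400*t^4 + 66770919856832*t^5)^{72} mod (137782930684493,f) = 51864396615679 + 91551090274754*t + 59499858169951*t^2 + 64480997347654*t^3 + 123769593799425*t^4 + 107506470456514*t^5.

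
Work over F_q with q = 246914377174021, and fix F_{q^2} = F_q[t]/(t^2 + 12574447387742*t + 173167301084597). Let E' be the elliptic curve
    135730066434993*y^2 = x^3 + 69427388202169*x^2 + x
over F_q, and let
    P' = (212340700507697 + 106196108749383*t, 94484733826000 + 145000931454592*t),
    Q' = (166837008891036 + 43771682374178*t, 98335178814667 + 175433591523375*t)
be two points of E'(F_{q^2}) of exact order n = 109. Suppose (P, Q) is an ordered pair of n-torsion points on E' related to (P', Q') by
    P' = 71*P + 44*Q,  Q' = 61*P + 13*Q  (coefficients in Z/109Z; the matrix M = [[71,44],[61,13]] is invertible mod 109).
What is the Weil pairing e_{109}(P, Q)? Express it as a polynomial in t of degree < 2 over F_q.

108182243693649 + 39472196065397*t

Since e_{109}(P,P)=e_{109}(Q,Q)=1 and e_{109}(Q,P)=e_{109}(P,Q)^{-1}, expanding e_{109}(71*P + 44*Q,61*P + 13*Q) leaves e(P,Q)^det(M).
det M = 71*13 - 44*61 = -1761 = 92 (mod 109); 92^{-1} = 32 (mod 109).
Undo Montgomery via alpha=15003590086132, beta=29969327990328: (a',b')=(186092996934341,164586588312209) over F_{246914377174021}.
Double-and-add over 1101101: 7-1 doublings, 5-1 additions; each step l_{T,T}/v_{2T} or l_{T,P'}/v at Q'+S for random S.
The quotient is 190728425932978 + 245419282306868*t.
e_{109}(P,Q) = (190728425932978 + 245419282306868*t)^{32} = 108182243693649 + 39472196065397*t.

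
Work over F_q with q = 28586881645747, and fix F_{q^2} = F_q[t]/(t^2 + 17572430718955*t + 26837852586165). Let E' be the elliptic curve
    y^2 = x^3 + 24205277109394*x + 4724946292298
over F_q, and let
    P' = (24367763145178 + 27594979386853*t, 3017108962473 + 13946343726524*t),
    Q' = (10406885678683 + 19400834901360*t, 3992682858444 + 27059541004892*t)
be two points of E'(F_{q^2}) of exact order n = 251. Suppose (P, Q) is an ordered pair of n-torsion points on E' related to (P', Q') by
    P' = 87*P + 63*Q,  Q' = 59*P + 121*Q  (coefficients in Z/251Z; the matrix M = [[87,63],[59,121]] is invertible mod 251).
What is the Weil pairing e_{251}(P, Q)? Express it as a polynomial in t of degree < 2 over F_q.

e_{251}(aP+bQ,cP+dQ) = e_{251}(P,Q)^(ad-bc); with (a,b,c,d)=(87,63,59,121) this gives the det-251 law.
det M = 87*121 - 63*59 = 6810 = 33 (mod 251); 33^{-1} = 213 (mod 251).
8-bit Miller (11111011) on E'/F_{28586881645747} with a'=24205277109394, b'=4724946292298: accumulate tangent/chord ratios at Q'+S and P'+S'.
So e_{251}(P',Q') = 8229510347191 + 8556485679889*t.
e_{251}(P,Q) = (8229510347191 + 8556485679889*t)^{213} = 3241788047928 + 22286247304184*t.

3241788047928 + 22286247304184*t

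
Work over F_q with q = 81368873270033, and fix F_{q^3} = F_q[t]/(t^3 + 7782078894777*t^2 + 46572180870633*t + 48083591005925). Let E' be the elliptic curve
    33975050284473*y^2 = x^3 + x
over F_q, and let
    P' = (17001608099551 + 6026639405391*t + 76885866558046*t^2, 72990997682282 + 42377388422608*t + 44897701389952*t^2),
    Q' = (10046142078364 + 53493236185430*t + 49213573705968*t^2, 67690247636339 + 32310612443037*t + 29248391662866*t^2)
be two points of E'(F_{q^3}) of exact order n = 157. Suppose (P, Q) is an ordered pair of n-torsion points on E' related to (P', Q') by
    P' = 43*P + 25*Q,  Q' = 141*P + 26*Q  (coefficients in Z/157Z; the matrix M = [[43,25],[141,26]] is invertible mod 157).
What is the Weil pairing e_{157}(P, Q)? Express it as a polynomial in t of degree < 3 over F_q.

41720618461128 + 50153500282804*t + 36766541307322*t^2

e_{157}(aP+bQ,cP+dQ) = e_{157}(P,Q)^(ad-bc); with (a,b,c,d)=(43,25,141,26) this gives the det-157 law.
Hence e(P,Q) = e(P',Q')^{3} where 3 = 105^{-1} mod 157.
(x,y)|->(6738481017171x,6738481017171y) sends E' to y^2=x^3+24076969507057*x.
Miller loop for e_{157} over F_{81368873270033^3}: bits of 157 = 10011101; 7 double steps + 4 add steps, l/v at each.
So e_{157}(P',Q') = 77114913709870 + 71074306105690*t + 52680344096627*t^2.
(77114913709870 + 71074306105690*t + 52680344096627*t^2)^{3} mod (81368873270033,f) = 41720618461128 + 50153500282804*t + 36766541307322*t^2.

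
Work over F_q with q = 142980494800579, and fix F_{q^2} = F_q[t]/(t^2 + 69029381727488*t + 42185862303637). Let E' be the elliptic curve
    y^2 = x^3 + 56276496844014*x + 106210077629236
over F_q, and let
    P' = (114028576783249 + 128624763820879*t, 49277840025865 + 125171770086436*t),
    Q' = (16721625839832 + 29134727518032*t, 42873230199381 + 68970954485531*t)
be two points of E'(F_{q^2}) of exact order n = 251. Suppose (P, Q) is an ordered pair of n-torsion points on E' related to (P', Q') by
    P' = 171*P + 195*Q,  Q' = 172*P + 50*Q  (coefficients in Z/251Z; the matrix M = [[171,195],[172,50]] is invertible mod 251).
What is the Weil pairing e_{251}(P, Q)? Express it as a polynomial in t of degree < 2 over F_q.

99803631355136 + 76844428899954*t

Alternating bilinearity on E[251] (values in mu_{251} in F_{142980494800579^2}) gives e(P',Q') = e(P,Q)^det(M).
Inverting 110 mod 251: 89. Thus e_{251}(P,Q) = e(P',Q')^{89}.
8-bit Miller (11111011) on E'/F_{142980494800579} with a'=56276496844014, b'=106210077629236: accumulate tangent/chord ratios at Q'+S and P'+S'.
The quotient is 90314615551790 + 94969719536568*t.
e_{251}(P,Q) = (90314615551790 + 94969719536568*t)^{89} = 99803631355136 + 76844428899954*t.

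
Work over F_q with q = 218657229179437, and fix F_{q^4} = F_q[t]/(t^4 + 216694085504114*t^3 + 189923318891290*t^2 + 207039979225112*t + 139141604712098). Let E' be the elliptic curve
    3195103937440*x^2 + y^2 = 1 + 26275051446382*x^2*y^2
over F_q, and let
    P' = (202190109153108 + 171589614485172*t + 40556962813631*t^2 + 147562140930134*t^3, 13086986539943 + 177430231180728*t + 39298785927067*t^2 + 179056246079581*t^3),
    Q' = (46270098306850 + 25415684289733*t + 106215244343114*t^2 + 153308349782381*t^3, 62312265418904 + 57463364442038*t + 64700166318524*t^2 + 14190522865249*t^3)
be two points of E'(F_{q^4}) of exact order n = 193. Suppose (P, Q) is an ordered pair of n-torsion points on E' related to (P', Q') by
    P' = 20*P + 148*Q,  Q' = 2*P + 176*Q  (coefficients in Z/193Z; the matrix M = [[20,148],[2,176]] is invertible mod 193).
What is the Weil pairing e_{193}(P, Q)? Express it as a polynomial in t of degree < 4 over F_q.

Alternating bilinearity on E[193] (values in mu_{193} in F_{218657229179437^4}) gives e(P',Q') = e(P,Q)^det(M).
So e_{193}(P,Q) = e_{193}(P',Q')^{44}, since 136*44 = 1 mod 193.
Edwards a_E,d_E -> Montgomery A=65314188226204,B=121968365612545 -> Weierstrass 0,104309966129988 via alpha=150683178683595,beta=103558627712483.
Double-and-add over 11000001: 8-1 doublings, 3-1 additions; each step l_{T,T}/v_{2T} or l_{T,P'}/v at Q'+S for random S.
So e_{193}(P',Q') = 174620109579753 + 181313893366019*t + 80276049639614*t^2 + 115714167879572*t^3.
e_{193}(P,Q) = (174620109579753 + 181313893366019*t + 80276049639614*t^2 + 115714167879572*t^3)^{44} = 122762104214295 + 68129958931637*t + 216187332505528*t^2 + 191067728795154*t^3.

122762104214295 + 68129958931637*t + 216187332505528*t^2 + 191067728795154*t^3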